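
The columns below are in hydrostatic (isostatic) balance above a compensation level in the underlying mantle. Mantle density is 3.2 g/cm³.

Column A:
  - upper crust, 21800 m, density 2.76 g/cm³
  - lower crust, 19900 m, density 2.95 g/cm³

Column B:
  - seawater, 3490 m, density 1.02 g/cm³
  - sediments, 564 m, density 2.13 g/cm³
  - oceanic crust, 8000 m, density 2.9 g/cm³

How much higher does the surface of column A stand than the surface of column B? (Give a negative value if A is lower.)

1240 m

For any compensation level in the mantle, the mantle terms cancel and isostasy reduces to e = (Σt_A − Σt_B) − (Σ(ρt)_A − Σ(ρt)_B) / ρ_m.
Σt_A = 41700 m; Σt_B = 12054 m; Σ(ρt)_A = 118873; Σ(ρt)_B = 27961.12 (in m·g/cm³).
e = (41700 − 12054) − (118873 − 27961.12) / 3.2 = 1240 m.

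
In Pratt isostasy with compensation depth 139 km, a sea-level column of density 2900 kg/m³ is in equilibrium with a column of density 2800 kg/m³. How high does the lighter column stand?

ρ_ref D = ρ (D + h) → h = D (ρ_ref − ρ)/ρ.
h = 139 km × (2900 − 2800)/2800 = 4.96 km.

4.96 km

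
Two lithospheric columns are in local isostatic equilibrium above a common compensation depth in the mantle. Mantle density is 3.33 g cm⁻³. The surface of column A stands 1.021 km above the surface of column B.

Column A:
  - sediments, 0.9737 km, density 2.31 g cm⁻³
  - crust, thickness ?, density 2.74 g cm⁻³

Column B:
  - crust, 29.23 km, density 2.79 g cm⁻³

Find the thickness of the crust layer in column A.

Take the compensation level at the base of the deeper column (depth z_c below the surface of column A) and equate Σ ρ_i t_i down to z_c; mantle fills any gap and the z_c terms cancel.
Column A: 0.9737×2.31 + x×2.74 + (z_c − 0.9737 − x)×3.33
Column B: 1.021×0 + 29.23×2.79 + (z_c − 1.021 − 29.23)×3.33
The z_c×3.33 term appears on both sides and cancels. Collect the known terms of each column as K = Σ(ρt)_known − 3.33 × (depth of known layers): K_A = 2.249247 − 3.33×0.9737 = −0.993174; K_B = 81.5517 − 3.33×(1.021 + 29.23) = −19.18413.
Balance: K_A − x×(3.33 − 2.74) = K_B, so x = (K_A − K_B)/(3.33 − 2.74) = 18.191/0.59 = 30.8 km.

30.8 km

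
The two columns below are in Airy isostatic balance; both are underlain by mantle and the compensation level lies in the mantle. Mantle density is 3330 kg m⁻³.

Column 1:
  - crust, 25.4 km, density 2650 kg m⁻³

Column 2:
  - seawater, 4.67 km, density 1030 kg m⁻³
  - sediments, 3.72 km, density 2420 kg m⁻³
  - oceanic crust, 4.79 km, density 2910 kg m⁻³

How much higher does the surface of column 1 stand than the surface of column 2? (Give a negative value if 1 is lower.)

For any compensation level in the mantle, the mantle terms cancel and isostasy reduces to e = (Σt_1 − Σt_2) − (Σ(ρt)_1 − Σ(ρt)_2) / ρ_m.
Σt_1 = 25.4 km; Σt_2 = 13.18 km; Σ(ρt)_1 = 67310; Σ(ρt)_2 = 27751.4 (in km·kg m⁻³).
e = (25.4 − 13.18) − (67310 − 27751.4) / 3330 = 0.341 km.

0.341 km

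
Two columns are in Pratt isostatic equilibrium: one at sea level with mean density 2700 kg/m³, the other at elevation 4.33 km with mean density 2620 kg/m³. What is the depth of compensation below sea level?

ρ_ref D = ρ (D + h) → D (ρ_ref − ρ) = ρ h.
D = ρ h/(ρ_ref − ρ) = 2620 × 4.33 km/(2700 − 2620) = 142 km.

142 km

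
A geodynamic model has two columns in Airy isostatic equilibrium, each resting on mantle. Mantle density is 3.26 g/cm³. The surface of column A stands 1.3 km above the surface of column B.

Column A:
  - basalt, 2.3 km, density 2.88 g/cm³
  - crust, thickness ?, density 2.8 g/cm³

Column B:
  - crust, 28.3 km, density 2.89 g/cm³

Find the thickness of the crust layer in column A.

30.1 km

Take the compensation level at the base of the deeper column (depth z_c below the surface of column A) and equate Σ ρ_i t_i down to z_c; mantle fills any gap and the z_c terms cancel.
Column A: 2.3×2.88 + x×2.8 + (z_c − 2.3 − x)×3.26
Column B: 1.3×0 + 28.3×2.89 + (z_c − 1.3 − 28.3)×3.26
The z_c×3.26 term appears on both sides and cancels. Collect the known terms of each column as K = Σ(ρt)_known − 3.26 × (depth of known layers): K_A = 6.624 − 3.26×2.3 = −0.874; K_B = 81.787 − 3.26×(1.3 + 28.3) = −14.709.
Balance: K_A − x×(3.26 − 2.8) = K_B, so x = (K_A − K_B)/(3.26 − 2.8) = 13.835/0.46 = 30.1 km.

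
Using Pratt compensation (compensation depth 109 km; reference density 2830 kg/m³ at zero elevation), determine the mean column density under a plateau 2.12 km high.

2780 kg/m³

Pratt balance: ρ_ref D = ρ (D + h).
ρ = ρ_ref D/(D + h) = 2830 × 109 km/(109 km + 2.12 km) = 2780 kg/m³.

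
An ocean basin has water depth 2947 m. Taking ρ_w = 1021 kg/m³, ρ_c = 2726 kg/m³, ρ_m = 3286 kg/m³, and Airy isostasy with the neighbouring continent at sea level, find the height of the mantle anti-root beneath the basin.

8970 m

Balancing pressure at the compensation depth: replacing crust with seawater at the top is compensated by replacing crust with mantle at the base: d (ρ_c − ρ_w) = a (ρ_m − ρ_c).
a = d (ρ_c − ρ_w)/(ρ_m − ρ_c) = 2947 m × 1705/560 = 8970 m.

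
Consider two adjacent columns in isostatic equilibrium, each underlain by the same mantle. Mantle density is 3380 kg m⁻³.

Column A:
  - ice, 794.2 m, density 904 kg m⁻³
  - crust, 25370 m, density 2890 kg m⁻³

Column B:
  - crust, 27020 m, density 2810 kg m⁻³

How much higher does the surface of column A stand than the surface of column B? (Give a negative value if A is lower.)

For any compensation level in the mantle, the mantle terms cancel and isostasy reduces to e = (Σt_A − Σt_B) − (Σ(ρt)_A − Σ(ρt)_B) / ρ_m.
Σt_A = 26164.2 m; Σt_B = 27020 m; Σ(ρt)_A = 74037256.8; Σ(ρt)_B = 75926200 (in m·kg m⁻³).
e = (26164.2 − 27020) − (74037256.8 − 75926200) / 3380 = −297 m.

−297 m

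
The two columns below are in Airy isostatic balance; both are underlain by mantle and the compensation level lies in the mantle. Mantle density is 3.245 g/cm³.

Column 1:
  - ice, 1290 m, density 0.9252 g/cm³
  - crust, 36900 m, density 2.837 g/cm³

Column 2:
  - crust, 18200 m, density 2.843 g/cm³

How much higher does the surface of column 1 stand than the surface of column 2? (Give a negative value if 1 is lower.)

3310 m

For any compensation level in the mantle, the mantle terms cancel and isostasy reduces to e = (Σt_1 − Σt_2) − (Σ(ρt)_1 − Σ(ρt)_2) / ρ_m.
Σt_1 = 38190 m; Σt_2 = 18200 m; Σ(ρt)_1 = 105878.808; Σ(ρt)_2 = 51742.6 (in m·g/cm³).
e = (38190 − 18200) − (105878.808 − 51742.6) / 3.245 = 3310 m.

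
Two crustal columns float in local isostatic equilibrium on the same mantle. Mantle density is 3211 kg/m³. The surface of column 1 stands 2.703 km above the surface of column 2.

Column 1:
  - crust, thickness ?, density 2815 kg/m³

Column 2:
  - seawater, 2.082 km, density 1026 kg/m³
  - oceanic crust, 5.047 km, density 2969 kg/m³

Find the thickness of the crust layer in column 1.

36.5 km

Take the compensation level at the base of the deeper column (depth z_c below the surface of column 1) and equate Σ ρ_i t_i down to z_c; mantle fills any gap and the z_c terms cancel.
Column 1: x×2815 + (z_c − 0 − x)×3211
Column 2: 2.703×0 + 2.082×1026 + 5.047×2969 + (z_c − 2.703 − 7.129)×3211
The z_c×3211 term appears on both sides and cancels. Collect the known terms of each column as K = Σ(ρt)_known − 3211 × (depth of known layers): K_1 = 0 − 3211×0 = 0; K_2 = 17120.675 − 3211×(2.703 + 7.129) = −14449.877.
Balance: K_1 − x×(3211 − 2815) = K_2, so x = (K_1 − K_2)/(3211 − 2815) = 14449.9/396 = 36.5 km.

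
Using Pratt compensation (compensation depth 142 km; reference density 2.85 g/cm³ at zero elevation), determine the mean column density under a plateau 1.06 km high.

2.83 g/cm³

Pratt balance: ρ_ref D = ρ (D + h).
ρ = ρ_ref D/(D + h) = 2.85 × 142 km/(142 km + 1.06 km) = 2.83 g/cm³.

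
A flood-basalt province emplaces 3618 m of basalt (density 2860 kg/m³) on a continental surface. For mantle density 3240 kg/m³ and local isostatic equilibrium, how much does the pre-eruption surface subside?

3190 m

Subaerial loading: s = t ρ_load / ρ_m.
s = 3618 m × 2860/3240 = 3190 m.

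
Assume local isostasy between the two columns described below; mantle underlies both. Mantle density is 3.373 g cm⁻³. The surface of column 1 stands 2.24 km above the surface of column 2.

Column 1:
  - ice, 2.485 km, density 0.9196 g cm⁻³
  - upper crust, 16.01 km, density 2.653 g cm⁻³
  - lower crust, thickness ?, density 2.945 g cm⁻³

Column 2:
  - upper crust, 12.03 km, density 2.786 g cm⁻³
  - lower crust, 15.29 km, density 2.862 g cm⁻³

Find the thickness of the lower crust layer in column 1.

11.2 km

Take the compensation level at the base of the deeper column (depth z_c below the surface of column 1) and equate Σ ρ_i t_i down to z_c; mantle fills any gap and the z_c terms cancel.
Column 1: 2.485×0.9196 + 16.01×2.653 + x×2.945 + (z_c − 18.495 − x)×3.373
Column 2: 2.24×0 + 12.03×2.786 + 15.29×2.862 + (z_c − 2.24 − 27.32)×3.373
The z_c×3.373 term appears on both sides and cancels. Collect the known terms of each column as K = Σ(ρt)_known − 3.373 × (depth of known layers): K_1 = 44.759736 − 3.373×18.495 = −17.623899; K_2 = 77.27556 − 3.373×(2.24 + 27.32) = −22.43032.
Balance: K_1 − x×(3.373 − 2.945) = K_2, so x = (K_1 − K_2)/(3.373 − 2.945) = 4.80642/0.428 = 11.2 km.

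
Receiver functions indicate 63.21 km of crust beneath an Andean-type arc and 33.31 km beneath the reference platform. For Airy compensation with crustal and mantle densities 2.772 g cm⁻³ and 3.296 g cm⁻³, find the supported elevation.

Excess crust Δ = 63.21 km − 33.31 km = 29.9 km, split between elevation h and root r with h + r = Δ.
Airy balance ρ_c h = (ρ_m − ρ_c) r gives r = h ρ_c/(ρ_m − ρ_c), so h (1 + ρ_c/(ρ_m − ρ_c)) = Δ, i.e. h = Δ (ρ_m − ρ_c)/ρ_m.
h = 29.9 km × 0.524/3.296 = 4.75 km.

4.75 km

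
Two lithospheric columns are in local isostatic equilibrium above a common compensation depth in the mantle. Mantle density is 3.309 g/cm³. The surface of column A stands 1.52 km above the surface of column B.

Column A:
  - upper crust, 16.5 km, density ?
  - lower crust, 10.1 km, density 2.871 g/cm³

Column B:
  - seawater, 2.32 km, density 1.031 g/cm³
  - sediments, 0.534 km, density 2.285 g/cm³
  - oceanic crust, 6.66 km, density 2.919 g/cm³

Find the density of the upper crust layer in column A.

Take the compensation level at the base of the deeper column (depth z_c below the surface of column A) and equate Σ ρ_i t_i down to z_c; mantle fills any gap and the z_c terms cancel.
Column A: 16.5×ρ + 10.1×2.871 + (z_c − 26.6)×3.309
Column B: 1.52×0 + 2.32×1.031 + 0.534×2.285 + 6.66×2.919 + (z_c − 1.52 − 9.514)×3.309
The z_c×3.309 term appears on both sides and cancels. Collect the known terms of each column as K = Σ(ρt)_known − 3.309 × (depth of known layers): K_A = 28.9971 − 3.309×26.6 = −59.0223; K_B = 23.05265 − 3.309×(1.52 + 9.514) = −13.458856.
Balance: K_A + 16.5×ρ = K_B, so ρ = (K_B − K_A)/16.5 = 45.5634/16.5 = 2.76 g/cm³.

2.76 g/cm³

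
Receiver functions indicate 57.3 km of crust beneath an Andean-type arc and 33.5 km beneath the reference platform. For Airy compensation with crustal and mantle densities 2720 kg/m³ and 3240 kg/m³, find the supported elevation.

Excess crust Δ = 57.3 km − 33.5 km = 23.8 km, split between elevation h and root r with h + r = Δ.
Airy balance ρ_c h = (ρ_m − ρ_c) r gives r = h ρ_c/(ρ_m − ρ_c), so h (1 + ρ_c/(ρ_m − ρ_c)) = Δ, i.e. h = Δ (ρ_m − ρ_c)/ρ_m.
h = 23.8 km × 520/3240 = 3.82 km.

3.82 km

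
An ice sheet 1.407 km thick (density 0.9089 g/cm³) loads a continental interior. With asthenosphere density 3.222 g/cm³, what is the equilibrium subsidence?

Isostatic balance requires: the ice load ρ_ice t is balanced by mantle displaced below, ρ_m s.
s = t ρ_ice / ρ_m = 1.407 km × 0.9089/3.222 = 0.397 km.

0.397 km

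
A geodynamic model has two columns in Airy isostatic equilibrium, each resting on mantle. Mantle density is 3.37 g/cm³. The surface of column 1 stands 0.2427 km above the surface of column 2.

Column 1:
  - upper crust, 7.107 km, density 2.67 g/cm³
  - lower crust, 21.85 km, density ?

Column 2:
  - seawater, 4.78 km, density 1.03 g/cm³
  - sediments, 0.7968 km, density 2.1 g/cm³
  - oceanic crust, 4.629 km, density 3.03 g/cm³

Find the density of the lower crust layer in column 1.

Take the compensation level at the base of the deeper column (depth z_c below the surface of column 1) and equate Σ ρ_i t_i down to z_c; mantle fills any gap and the z_c terms cancel.
Column 1: 7.107×2.67 + 21.85×ρ + (z_c − 28.957)×3.37
Column 2: 0.2427×0 + 4.78×1.03 + 0.7968×2.1 + 4.629×3.03 + (z_c − 0.2427 − 10.2058)×3.37
The z_c×3.37 term appears on both sides and cancels. Collect the known terms of each column as K = Σ(ρt)_known − 3.37 × (depth of known layers): K_1 = 18.97569 − 3.37×28.957 = −78.6094; K_2 = 20.62255 − 3.37×(0.2427 + 10.2058) = −14.588895.
Balance: K_1 + 21.85×ρ = K_2, so ρ = (K_2 − K_1)/21.85 = 64.0205/21.85 = 2.93 g/cm³.

2.93 g/cm³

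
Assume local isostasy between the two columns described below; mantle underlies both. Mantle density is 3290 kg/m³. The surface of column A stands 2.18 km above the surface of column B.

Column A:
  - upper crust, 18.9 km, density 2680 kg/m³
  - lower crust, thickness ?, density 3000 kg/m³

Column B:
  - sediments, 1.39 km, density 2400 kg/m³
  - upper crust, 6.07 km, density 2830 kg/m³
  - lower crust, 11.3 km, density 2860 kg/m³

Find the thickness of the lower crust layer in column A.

15.6 km

Take the compensation level at the base of the deeper column (depth z_c below the surface of column A) and equate Σ ρ_i t_i down to z_c; mantle fills any gap and the z_c terms cancel.
Column A: 18.9×2680 + x×3000 + (z_c − 18.9 − x)×3290
Column B: 2.18×0 + 1.39×2400 + 6.07×2830 + 11.3×2860 + (z_c − 2.18 − 18.76)×3290
The z_c×3290 term appears on both sides and cancels. Collect the known terms of each column as K = Σ(ρt)_known − 3290 × (depth of known layers): K_A = 50652 − 3290×18.9 = −11529; K_B = 52832.1 − 3290×(2.18 + 18.76) = −16060.5.
Balance: K_A − x×(3290 − 3000) = K_B, so x = (K_A − K_B)/(3290 − 3000) = 4531.5/290 = 15.6 km.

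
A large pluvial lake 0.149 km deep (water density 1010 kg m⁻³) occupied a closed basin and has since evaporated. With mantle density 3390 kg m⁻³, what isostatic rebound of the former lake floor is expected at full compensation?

0.0444 km

u = d ρ_w/ρ_m = 0.149 km × 1010/3390 = 0.0444 km.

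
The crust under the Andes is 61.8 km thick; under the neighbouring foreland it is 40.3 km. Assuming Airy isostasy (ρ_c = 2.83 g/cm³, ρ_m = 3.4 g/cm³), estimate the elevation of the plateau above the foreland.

Excess crust Δ = 61.8 km − 40.3 km = 21.5 km, split between elevation h and root r with h + r = Δ.
Airy balance ρ_c h = (ρ_m − ρ_c) r gives r = h ρ_c/(ρ_m − ρ_c), so h (1 + ρ_c/(ρ_m − ρ_c)) = Δ, i.e. h = Δ (ρ_m − ρ_c)/ρ_m.
h = 21.5 km × 0.57/3.4 = 3.6 km.

3.6 km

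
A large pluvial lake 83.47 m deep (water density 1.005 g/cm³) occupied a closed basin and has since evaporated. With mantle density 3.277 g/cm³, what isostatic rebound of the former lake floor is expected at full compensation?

25.6 m

u = d ρ_w/ρ_m = 83.47 m × 1.005/3.277 = 25.6 m.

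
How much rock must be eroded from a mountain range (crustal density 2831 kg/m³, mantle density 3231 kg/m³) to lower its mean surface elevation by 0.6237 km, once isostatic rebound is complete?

Net drop Δ = e − u = e − e ρ_c/ρ_m = e (ρ_m − ρ_c)/ρ_m.
e = Δ ρ_m/(ρ_m − ρ_c) = 0.6237 km × 3231/400 = 5.04 km.

5.04 km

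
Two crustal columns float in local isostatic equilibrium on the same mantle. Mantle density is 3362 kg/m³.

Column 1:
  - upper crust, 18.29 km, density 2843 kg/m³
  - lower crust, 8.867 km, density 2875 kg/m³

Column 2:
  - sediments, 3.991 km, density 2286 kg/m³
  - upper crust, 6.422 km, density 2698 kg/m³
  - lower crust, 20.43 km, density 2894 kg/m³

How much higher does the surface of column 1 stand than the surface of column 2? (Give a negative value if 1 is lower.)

For any compensation level in the mantle, the mantle terms cancel and isostasy reduces to e = (Σt_1 − Σt_2) − (Σ(ρt)_1 − Σ(ρt)_2) / ρ_m.
Σt_1 = 27.157 km; Σt_2 = 30.843 km; Σ(ρt)_1 = 77491.095; Σ(ρt)_2 = 85574.402 (in km·kg/m³).
e = (27.157 − 30.843) − (77491.095 − 85574.402) / 3362 = −1.28 km.

−1.28 km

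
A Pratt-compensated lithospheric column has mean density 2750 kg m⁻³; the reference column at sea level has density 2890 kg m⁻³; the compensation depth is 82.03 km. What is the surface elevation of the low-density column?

ρ_ref D = ρ (D + h) → h = D (ρ_ref − ρ)/ρ.
h = 82.03 km × (2890 − 2750)/2750 = 4.18 km.

4.18 km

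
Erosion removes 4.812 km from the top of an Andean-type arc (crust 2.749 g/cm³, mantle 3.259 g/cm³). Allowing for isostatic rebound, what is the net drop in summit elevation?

0.753 km

Rebound u = e ρ_c/ρ_m = 4.812 km × 2.749/3.259 = 4.059 km.
Net surface drop = e − u = 4.812 km − 4.059 km = e (ρ_m − ρ_c)/ρ_m = 0.753 km.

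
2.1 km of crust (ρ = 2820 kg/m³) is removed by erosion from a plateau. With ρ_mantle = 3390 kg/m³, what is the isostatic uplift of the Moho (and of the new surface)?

Unloading: uplift u = e ρ_c/ρ_m = 2.1 km × 2820/3390 = 1.75 km.

1.75 km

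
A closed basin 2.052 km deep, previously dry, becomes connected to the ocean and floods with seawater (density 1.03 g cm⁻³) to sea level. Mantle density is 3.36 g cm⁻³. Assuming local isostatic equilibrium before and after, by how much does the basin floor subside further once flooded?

0.907 km

After flooding the water column is d + s deep. Its weight must equal the weight of mantle displaced by the extra subsidence s: (d + s) ρ_w = s ρ_m.
s = d ρ_w / (ρ_m − ρ_w) = 2.052 km × 1.03/(3.36 − 1.03) = 0.907 km.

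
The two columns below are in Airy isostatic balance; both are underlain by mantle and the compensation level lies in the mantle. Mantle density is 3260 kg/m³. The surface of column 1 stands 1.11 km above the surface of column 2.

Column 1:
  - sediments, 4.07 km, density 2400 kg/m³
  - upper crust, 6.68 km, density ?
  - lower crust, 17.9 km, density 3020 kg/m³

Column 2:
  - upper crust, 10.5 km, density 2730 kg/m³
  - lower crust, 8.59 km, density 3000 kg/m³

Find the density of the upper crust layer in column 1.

Take the compensation level at the base of the deeper column (depth z_c below the surface of column 1) and equate Σ ρ_i t_i down to z_c; mantle fills any gap and the z_c terms cancel.
Column 1: 4.07×2400 + 6.68×ρ + 17.9×3020 + (z_c − 28.65)×3260
Column 2: 1.11×0 + 10.5×2730 + 8.59×3000 + (z_c − 1.11 − 19.09)×3260
The z_c×3260 term appears on both sides and cancels. Collect the known terms of each column as K = Σ(ρt)_known − 3260 × (depth of known layers): K_1 = 63826 − 3260×28.65 = −29573; K_2 = 54435 − 3260×(1.11 + 19.09) = −11417.
Balance: K_1 + 6.68×ρ = K_2, so ρ = (K_2 − K_1)/6.68 = 18156/6.68 = 2720 kg/m³.

2720 kg/m³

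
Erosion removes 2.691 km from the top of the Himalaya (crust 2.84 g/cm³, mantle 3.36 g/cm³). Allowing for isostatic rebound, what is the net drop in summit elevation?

Rebound u = e ρ_c/ρ_m = 2.691 km × 2.84/3.36 = 2.275 km.
Net surface drop = e − u = 2.691 km − 2.275 km = e (ρ_m − ρ_c)/ρ_m = 0.416 km.

0.416 km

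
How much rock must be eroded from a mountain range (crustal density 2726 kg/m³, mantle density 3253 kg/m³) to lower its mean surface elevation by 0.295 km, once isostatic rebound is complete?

Net drop Δ = e − u = e − e ρ_c/ρ_m = e (ρ_m − ρ_c)/ρ_m.
e = Δ ρ_m/(ρ_m − ρ_c) = 0.295 km × 3253/527 = 1.82 km.

1.82 km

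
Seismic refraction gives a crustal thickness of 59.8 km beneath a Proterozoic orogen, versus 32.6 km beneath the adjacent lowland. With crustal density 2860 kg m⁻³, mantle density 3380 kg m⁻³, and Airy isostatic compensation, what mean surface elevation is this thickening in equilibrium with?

Excess crust Δ = 59.8 km − 32.6 km = 27.2 km, split between elevation h and root r with h + r = Δ.
Airy balance ρ_c h = (ρ_m − ρ_c) r gives r = h ρ_c/(ρ_m − ρ_c), so h (1 + ρ_c/(ρ_m − ρ_c)) = Δ, i.e. h = Δ (ρ_m − ρ_c)/ρ_m.
h = 27.2 km × 520/3380 = 4.18 km.

4.18 km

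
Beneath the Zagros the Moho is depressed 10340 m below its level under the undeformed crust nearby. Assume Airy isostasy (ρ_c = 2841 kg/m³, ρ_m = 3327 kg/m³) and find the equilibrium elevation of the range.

1770 m

By Archimedes' principle applied to the lithosphere: ρ_c h = (ρ_m − ρ_c) r.
h = r (ρ_m − ρ_c) / ρ_c = 10340 m × (3327 − 2841) / 2841 = 1770 m.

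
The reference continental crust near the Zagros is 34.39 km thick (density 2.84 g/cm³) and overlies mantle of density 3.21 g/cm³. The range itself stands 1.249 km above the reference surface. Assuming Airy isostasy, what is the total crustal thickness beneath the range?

45.2 km

Root depth r = h ρ_c / (ρ_m − ρ_c) = 1.249 km × 2.84 / 0.37 = 9.587 km.
Total thickness = T + h + r = 34.39 km + 1.249 km + 9.587 km = 45.2 km.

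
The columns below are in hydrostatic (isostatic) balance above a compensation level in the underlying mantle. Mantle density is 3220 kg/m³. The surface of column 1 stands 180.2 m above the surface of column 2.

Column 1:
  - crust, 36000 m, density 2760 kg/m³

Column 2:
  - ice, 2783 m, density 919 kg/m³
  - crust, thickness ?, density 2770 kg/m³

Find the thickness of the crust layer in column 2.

Take the compensation level at the base of the deeper column (depth z_c below the surface of column 1) and equate Σ ρ_i t_i down to z_c; mantle fills any gap and the z_c terms cancel.
Column 1: 36000×2760 + (z_c − 36000)×3220
Column 2: 180.2×0 + 2783×919 + x×2770 + (z_c − 180.2 − 2783 − x)×3220
The z_c×3220 term appears on both sides and cancels. Collect the known terms of each column as K = Σ(ρt)_known − 3220 × (depth of known layers): K_1 = 99360000 − 3220×36000 = −16560000; K_2 = 2557577 − 3220×(180.2 + 2783) = −6983927.
Balance: K_1 = K_2 − x×(3220 − 2770), so x = (K_2 − K_1)/(3220 − 2770) = 9576070/450 = 21300 m.

21300 m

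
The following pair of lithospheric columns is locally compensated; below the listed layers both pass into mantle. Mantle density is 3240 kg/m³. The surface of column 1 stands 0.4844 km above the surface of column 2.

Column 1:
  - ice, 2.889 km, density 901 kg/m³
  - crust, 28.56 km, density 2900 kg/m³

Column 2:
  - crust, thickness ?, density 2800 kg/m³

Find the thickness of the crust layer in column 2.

33.9 km

Take the compensation level at the base of the deeper column (depth z_c below the surface of column 1) and equate Σ ρ_i t_i down to z_c; mantle fills any gap and the z_c terms cancel.
Column 1: 2.889×901 + 28.56×2900 + (z_c − 31.449)×3240
Column 2: 0.4844×0 + x×2800 + (z_c − 0.4844 − 0 − x)×3240
The z_c×3240 term appears on both sides and cancels. Collect the known terms of each column as K = Σ(ρt)_known − 3240 × (depth of known layers): K_1 = 85426.989 − 3240×31.449 = −16467.771; K_2 = 0 − 3240×(0.4844 + 0) = −1569.456.
Balance: K_1 = K_2 − x×(3240 − 2800), so x = (K_2 − K_1)/(3240 − 2800) = 14898.3/440 = 33.9 km.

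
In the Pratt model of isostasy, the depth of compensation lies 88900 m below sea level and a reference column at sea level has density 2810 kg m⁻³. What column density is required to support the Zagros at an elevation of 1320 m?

Pratt balance: ρ_ref D = ρ (D + h).
ρ = ρ_ref D/(D + h) = 2810 × 88900 m/(88900 m + 1320 m) = 2770 kg m⁻³.

2770 kg m⁻³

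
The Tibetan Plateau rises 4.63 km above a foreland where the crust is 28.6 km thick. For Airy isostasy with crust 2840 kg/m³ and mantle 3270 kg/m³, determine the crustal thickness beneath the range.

Root depth r = h ρ_c / (ρ_m − ρ_c) = 4.63 km × 2840 / 430 = 30.58 km.
Total thickness = T + h + r = 28.6 km + 4.63 km + 30.58 km = 63.8 km.

63.8 km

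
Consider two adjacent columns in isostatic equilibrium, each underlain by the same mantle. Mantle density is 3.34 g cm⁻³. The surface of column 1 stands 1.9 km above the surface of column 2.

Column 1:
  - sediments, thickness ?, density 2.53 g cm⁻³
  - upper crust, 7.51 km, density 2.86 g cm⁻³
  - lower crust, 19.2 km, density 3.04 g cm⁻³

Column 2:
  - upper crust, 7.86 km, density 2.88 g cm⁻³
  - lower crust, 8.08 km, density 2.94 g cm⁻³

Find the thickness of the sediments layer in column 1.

Take the compensation level at the base of the deeper column (depth z_c below the surface of column 1) and equate Σ ρ_i t_i down to z_c; mantle fills any gap and the z_c terms cancel.
Column 1: x×2.53 + 7.51×2.86 + 19.2×3.04 + (z_c − 26.71 − x)×3.34
Column 2: 1.9×0 + 7.86×2.88 + 8.08×2.94 + (z_c − 1.9 − 15.94)×3.34
The z_c×3.34 term appears on both sides and cancels. Collect the known terms of each column as K = Σ(ρt)_known − 3.34 × (depth of known layers): K_1 = 79.8466 − 3.34×26.71 = −9.3648; K_2 = 46.392 − 3.34×(1.9 + 15.94) = −13.1936.
Balance: K_1 − x×(3.34 − 2.53) = K_2, so x = (K_1 − K_2)/(3.34 − 2.53) = 3.8288/0.81 = 4.73 km.

4.73 km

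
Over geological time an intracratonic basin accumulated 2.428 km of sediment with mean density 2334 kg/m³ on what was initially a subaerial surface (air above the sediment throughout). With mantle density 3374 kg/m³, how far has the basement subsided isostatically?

1.68 km

Subaerial load: s = t ρ_sed / ρ_m = 2.428 km × 2334/3374 = 1.68 km.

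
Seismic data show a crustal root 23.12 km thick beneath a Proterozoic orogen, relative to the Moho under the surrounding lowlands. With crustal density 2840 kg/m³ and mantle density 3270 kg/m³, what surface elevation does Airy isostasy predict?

In Airy isostatic equilibrium: ρ_c h = (ρ_m − ρ_c) r.
h = r (ρ_m − ρ_c) / ρ_c = 23.12 km × (3270 − 2840) / 2840 = 3.5 km.

3.5 km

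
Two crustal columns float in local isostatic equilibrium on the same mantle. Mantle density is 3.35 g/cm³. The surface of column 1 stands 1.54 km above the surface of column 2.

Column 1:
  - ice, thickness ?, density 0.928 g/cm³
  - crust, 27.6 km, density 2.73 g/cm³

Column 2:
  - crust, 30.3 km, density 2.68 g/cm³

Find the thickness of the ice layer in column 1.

3.45 km

Take the compensation level at the base of the deeper column (depth z_c below the surface of column 1) and equate Σ ρ_i t_i down to z_c; mantle fills any gap and the z_c terms cancel.
Column 1: x×0.928 + 27.6×2.73 + (z_c − 27.6 − x)×3.35
Column 2: 1.54×0 + 30.3×2.68 + (z_c − 1.54 − 30.3)×3.35
The z_c×3.35 term appears on both sides and cancels. Collect the known terms of each column as K = Σ(ρt)_known − 3.35 × (depth of known layers): K_1 = 75.348 − 3.35×27.6 = −17.112; K_2 = 81.204 − 3.35×(1.54 + 30.3) = −25.46.
Balance: K_1 − x×(3.35 − 0.928) = K_2, so x = (K_1 − K_2)/(3.35 − 0.928) = 8.348/2.422 = 3.45 km.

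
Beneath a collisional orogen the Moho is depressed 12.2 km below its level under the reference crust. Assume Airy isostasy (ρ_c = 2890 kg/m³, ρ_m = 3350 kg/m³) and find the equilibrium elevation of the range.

1.94 km

Balancing pressure at the compensation depth: ρ_c h = (ρ_m − ρ_c) r.
h = r (ρ_m − ρ_c) / ρ_c = 12.2 km × (3350 − 2890) / 2890 = 1.94 km.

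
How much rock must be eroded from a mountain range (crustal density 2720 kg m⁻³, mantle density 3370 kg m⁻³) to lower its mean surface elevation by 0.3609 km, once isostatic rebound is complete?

Net drop Δ = e − u = e − e ρ_c/ρ_m = e (ρ_m − ρ_c)/ρ_m.
e = Δ ρ_m/(ρ_m − ρ_c) = 0.3609 km × 3370/650 = 1.87 km.

1.87 km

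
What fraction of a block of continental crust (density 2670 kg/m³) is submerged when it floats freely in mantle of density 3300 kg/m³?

0.809

Submerged fraction = ρ_obj/ρ_fluid = 2670/3300 = 0.809.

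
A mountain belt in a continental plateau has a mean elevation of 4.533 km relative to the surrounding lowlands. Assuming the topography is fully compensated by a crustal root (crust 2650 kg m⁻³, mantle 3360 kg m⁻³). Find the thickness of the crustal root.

Balancing pressure at the compensation depth: the weight of the topography is balanced by the buoyancy of the root, ρ_c h = (ρ_m − ρ_c) r.
r = h · ρ_c / (ρ_m − ρ_c) = 4.533 km × 2650 / (3360 − 2650) = 16.9 km.

16.9 km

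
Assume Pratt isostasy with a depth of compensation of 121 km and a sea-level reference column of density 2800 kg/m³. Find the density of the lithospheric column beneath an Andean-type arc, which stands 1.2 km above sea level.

2770 kg/m³

Pratt balance: ρ_ref D = ρ (D + h).
ρ = ρ_ref D/(D + h) = 2800 × 121 km/(121 km + 1.2 km) = 2770 kg/m³.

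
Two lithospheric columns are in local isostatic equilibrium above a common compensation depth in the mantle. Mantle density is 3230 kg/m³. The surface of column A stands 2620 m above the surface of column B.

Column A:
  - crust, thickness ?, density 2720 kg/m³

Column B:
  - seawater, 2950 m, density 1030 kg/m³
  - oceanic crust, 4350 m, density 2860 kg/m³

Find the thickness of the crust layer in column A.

Take the compensation level at the base of the deeper column (depth z_c below the surface of column A) and equate Σ ρ_i t_i down to z_c; mantle fills any gap and the z_c terms cancel.
Column A: x×2720 + (z_c − 0 − x)×3230
Column B: 2620×0 + 2950×1030 + 4350×2860 + (z_c − 2620 − 7300)×3230
The z_c×3230 term appears on both sides and cancels. Collect the known terms of each column as K = Σ(ρt)_known − 3230 × (depth of known layers): K_A = 0 − 3230×0 = 0; K_B = 15479500 − 3230×(2620 + 7300) = −16562100.
Balance: K_A − x×(3230 − 2720) = K_B, so x = (K_A − K_B)/(3230 − 2720) = 16562100/510 = 32500 m.

32500 m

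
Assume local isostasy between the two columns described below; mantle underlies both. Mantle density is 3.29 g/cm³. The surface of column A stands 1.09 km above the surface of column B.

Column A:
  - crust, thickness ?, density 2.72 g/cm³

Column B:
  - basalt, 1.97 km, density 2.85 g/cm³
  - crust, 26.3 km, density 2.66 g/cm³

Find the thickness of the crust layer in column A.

Take the compensation level at the base of the deeper column (depth z_c below the surface of column A) and equate Σ ρ_i t_i down to z_c; mantle fills any gap and the z_c terms cancel.
Column A: x×2.72 + (z_c − 0 − x)×3.29
Column B: 1.09×0 + 1.97×2.85 + 26.3×2.66 + (z_c − 1.09 − 28.27)×3.29
The z_c×3.29 term appears on both sides and cancels. Collect the known terms of each column as K = Σ(ρt)_known − 3.29 × (depth of known layers): K_A = 0 − 3.29×0 = 0; K_B = 75.5725 − 3.29×(1.09 + 28.27) = −21.0219.
Balance: K_A − x×(3.29 − 2.72) = K_B, so x = (K_A − K_B)/(3.29 − 2.72) = 21.0219/0.57 = 36.9 km.

36.9 km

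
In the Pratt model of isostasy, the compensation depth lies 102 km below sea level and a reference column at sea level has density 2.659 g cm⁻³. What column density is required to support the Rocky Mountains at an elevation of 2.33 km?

Pratt balance: ρ_ref D = ρ (D + h).
ρ = ρ_ref D/(D + h) = 2.659 × 102 km/(102 km + 2.33 km) = 2.6 g cm⁻³.

2.6 g cm⁻³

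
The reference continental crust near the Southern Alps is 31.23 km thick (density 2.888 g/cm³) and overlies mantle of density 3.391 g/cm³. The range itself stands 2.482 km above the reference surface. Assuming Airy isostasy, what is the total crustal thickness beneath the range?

48 km

Root depth r = h ρ_c / (ρ_m − ρ_c) = 2.482 km × 2.888 / 0.503 = 14.25 km.
Total thickness = T + h + r = 31.23 km + 2.482 km + 14.25 km = 48 km.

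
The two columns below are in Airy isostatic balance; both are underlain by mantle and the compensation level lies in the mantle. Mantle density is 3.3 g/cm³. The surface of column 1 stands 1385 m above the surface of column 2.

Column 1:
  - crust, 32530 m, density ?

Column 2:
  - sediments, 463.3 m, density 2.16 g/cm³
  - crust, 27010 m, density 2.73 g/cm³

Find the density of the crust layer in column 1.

2.67 g/cm³

Take the compensation level at the base of the deeper column (depth z_c below the surface of column 1) and equate Σ ρ_i t_i down to z_c; mantle fills any gap and the z_c terms cancel.
Column 1: 32530×ρ + (z_c − 32530)×3.3
Column 2: 1385×0 + 463.3×2.16 + 27010×2.73 + (z_c − 1385 − 27473.3)×3.3
The z_c×3.3 term appears on both sides and cancels. Collect the known terms of each column as K = Σ(ρt)_known − 3.3 × (depth of known layers): K_1 = 0 − 3.3×32530 = −107349; K_2 = 74738.028 − 3.3×(1385 + 27473.3) = −20494.362.
Balance: K_1 + 32530×ρ = K_2, so ρ = (K_2 − K_1)/32530 = 86854.6/32530 = 2.67 g/cm³.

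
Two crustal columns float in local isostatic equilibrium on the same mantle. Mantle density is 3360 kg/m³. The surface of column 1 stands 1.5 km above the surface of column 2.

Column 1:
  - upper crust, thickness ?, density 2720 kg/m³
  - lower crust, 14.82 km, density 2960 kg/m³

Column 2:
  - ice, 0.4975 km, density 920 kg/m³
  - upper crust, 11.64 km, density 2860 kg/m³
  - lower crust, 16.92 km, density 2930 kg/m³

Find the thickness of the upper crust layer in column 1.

Take the compensation level at the base of the deeper column (depth z_c below the surface of column 1) and equate Σ ρ_i t_i down to z_c; mantle fills any gap and the z_c terms cancel.
Column 1: x×2720 + 14.82×2960 + (z_c − 14.82 − x)×3360
Column 2: 1.5×0 + 0.4975×920 + 11.64×2860 + 16.92×2930 + (z_c − 1.5 − 29.0575)×3360
The z_c×3360 term appears on both sides and cancels. Collect the known terms of each column as K = Σ(ρt)_known − 3360 × (depth of known layers): K_1 = 43867.2 − 3360×14.82 = −5928; K_2 = 83323.7 − 3360×(1.5 + 29.0575) = −19349.5.
Balance: K_1 − x×(3360 − 2720) = K_2, so x = (K_1 − K_2)/(3360 − 2720) = 13421.5/640 = 21 km.

21 km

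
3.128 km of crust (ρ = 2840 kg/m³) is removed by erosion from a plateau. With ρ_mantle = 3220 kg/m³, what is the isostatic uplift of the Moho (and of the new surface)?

Unloading: uplift u = e ρ_c/ρ_m = 3.128 km × 2840/3220 = 2.76 km.

2.76 km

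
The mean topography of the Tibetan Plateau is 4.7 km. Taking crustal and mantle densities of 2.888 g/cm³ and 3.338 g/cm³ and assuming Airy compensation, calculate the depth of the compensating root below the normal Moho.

By Archimedes' principle applied to the lithosphere: the weight of the topography is balanced by the buoyancy of the root, ρ_c h = (ρ_m − ρ_c) r.
r = h · ρ_c / (ρ_m − ρ_c) = 4.7 km × 2.888 / (3.338 − 2.888) = 30.2 km.

30.2 km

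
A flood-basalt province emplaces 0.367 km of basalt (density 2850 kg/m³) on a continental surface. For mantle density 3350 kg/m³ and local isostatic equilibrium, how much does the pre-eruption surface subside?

0.312 km

Subaerial loading: s = t ρ_load / ρ_m.
s = 0.367 km × 2850/3350 = 0.312 km.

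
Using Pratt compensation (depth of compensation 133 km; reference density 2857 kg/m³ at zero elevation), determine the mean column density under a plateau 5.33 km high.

2750 kg/m³

Pratt balance: ρ_ref D = ρ (D + h).
ρ = ρ_ref D/(D + h) = 2857 × 133 km/(133 km + 5.33 km) = 2750 kg/m³.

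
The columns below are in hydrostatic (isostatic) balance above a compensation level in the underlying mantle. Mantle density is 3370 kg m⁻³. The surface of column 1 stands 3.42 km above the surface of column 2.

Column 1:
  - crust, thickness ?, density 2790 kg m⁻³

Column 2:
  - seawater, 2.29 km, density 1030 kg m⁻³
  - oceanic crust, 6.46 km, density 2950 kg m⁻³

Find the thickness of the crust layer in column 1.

Take the compensation level at the base of the deeper column (depth z_c below the surface of column 1) and equate Σ ρ_i t_i down to z_c; mantle fills any gap and the z_c terms cancel.
Column 1: x×2790 + (z_c − 0 − x)×3370
Column 2: 3.42×0 + 2.29×1030 + 6.46×2950 + (z_c − 3.42 − 8.75)×3370
The z_c×3370 term appears on both sides and cancels. Collect the known terms of each column as K = Σ(ρt)_known − 3370 × (depth of known layers): K_1 = 0 − 3370×0 = 0; K_2 = 21415.7 − 3370×(3.42 + 8.75) = −19597.2.
Balance: K_1 − x×(3370 − 2790) = K_2, so x = (K_1 − K_2)/(3370 − 2790) = 19597.2/580 = 33.8 km.

33.8 km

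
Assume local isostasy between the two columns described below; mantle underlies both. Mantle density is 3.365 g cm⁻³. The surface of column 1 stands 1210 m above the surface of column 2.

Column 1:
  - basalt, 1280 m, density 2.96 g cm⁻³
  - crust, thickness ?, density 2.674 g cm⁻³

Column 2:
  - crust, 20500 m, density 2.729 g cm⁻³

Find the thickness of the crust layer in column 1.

24000 m

Take the compensation level at the base of the deeper column (depth z_c below the surface of column 1) and equate Σ ρ_i t_i down to z_c; mantle fills any gap and the z_c terms cancel.
Column 1: 1280×2.96 + x×2.674 + (z_c − 1280 − x)×3.365
Column 2: 1210×0 + 20500×2.729 + (z_c − 1210 − 20500)×3.365
The z_c×3.365 term appears on both sides and cancels. Collect the known terms of each column as K = Σ(ρt)_known − 3.365 × (depth of known layers): K_1 = 3788.8 − 3.365×1280 = −518.4; K_2 = 55944.5 − 3.365×(1210 + 20500) = −17109.65.
Balance: K_1 − x×(3.365 − 2.674) = K_2, so x = (K_1 − K_2)/(3.365 − 2.674) = 16591.2/0.691 = 24000 m.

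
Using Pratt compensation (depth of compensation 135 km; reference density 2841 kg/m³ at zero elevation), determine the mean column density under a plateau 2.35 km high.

Pratt balance: ρ_ref D = ρ (D + h).
ρ = ρ_ref D/(D + h) = 2841 × 135 km/(135 km + 2.35 km) = 2790 kg/m³.

2790 kg/m³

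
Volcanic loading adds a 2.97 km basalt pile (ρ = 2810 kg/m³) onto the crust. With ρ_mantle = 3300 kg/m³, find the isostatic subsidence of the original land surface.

Subaerial loading: s = t ρ_load / ρ_m.
s = 2.97 km × 2810/3300 = 2.53 km.

2.53 km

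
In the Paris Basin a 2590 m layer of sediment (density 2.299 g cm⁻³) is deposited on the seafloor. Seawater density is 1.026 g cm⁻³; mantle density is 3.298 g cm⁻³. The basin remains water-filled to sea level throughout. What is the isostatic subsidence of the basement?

Submarine loading: the sediment displaces seawater, and the subsidence is in turn flooded, so s (ρ_m − ρ_w) = t (ρ_sed − ρ_w).
s = 2590 m × (2.299 − 1.026) / (3.298 − 1.026) = 1450 m.

1450 m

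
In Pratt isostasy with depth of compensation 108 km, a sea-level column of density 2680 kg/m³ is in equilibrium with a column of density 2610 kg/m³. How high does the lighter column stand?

2.9 km

ρ_ref D = ρ (D + h) → h = D (ρ_ref − ρ)/ρ.
h = 108 km × (2680 − 2610)/2610 = 2.9 km.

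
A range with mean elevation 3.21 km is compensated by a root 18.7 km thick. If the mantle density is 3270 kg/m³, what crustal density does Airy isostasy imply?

ρ_c h = (ρ_m − ρ_c) r → ρ_c (h + r) = ρ_m r → ρ_c = ρ_m r / (h + r).
ρ_c = 3270 × 18.7 km / (3.21 km + 18.7 km) = 2790 kg/m³.

2790 kg/m³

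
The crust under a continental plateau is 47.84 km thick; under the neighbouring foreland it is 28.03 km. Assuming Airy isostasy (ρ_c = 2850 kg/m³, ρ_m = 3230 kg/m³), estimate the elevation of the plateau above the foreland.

2.33 km

Excess crust Δ = 47.84 km − 28.03 km = 19.81 km, split between elevation h and root r with h + r = Δ.
Airy balance ρ_c h = (ρ_m − ρ_c) r gives r = h ρ_c/(ρ_m − ρ_c), so h (1 + ρ_c/(ρ_m − ρ_c)) = Δ, i.e. h = Δ (ρ_m − ρ_c)/ρ_m.
h = 19.81 km × 380/3230 = 2.33 km.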